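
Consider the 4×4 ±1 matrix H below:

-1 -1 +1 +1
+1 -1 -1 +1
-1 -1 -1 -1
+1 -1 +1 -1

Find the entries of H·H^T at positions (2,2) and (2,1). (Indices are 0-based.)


Row 1 of H: [1, -1, -1, 1].
Row 2 of H: [-1, -1, -1, -1].
(H·H^T)[2][2] = Σ_j H[2][j]·H[2][j] = (-1)² + (-1)² + (-1)² + (-1)² = 1 + 1 + 1 + 1 = 4.
(H·H^T)[2][1] = Σ_j H[2][j]·H[1][j] = (-1)·(1) + (-1)·(-1) + (-1)·(-1) + (-1)·(1) = -1 + 1 + 1 + -1 = 0.
So rows 2 and 1 are orthogonal; the diagonal entry equals n = 4.

(2,2) entry = 4; (2,1) entry = 0.


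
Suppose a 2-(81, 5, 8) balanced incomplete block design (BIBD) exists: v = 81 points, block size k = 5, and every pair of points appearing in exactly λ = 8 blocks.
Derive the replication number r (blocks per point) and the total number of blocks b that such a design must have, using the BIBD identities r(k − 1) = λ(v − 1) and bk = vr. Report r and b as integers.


Any 2-(v, k, λ) BIBD satisfies two necessary conditions:
  (i)  Each point sits in r blocks, and counting incidences through any fixed point gives r(k − 1) = λ(v − 1), so r = λ(v − 1)/(k − 1).
  (ii) Total incidences bk = vr, so b = vr/k.
Step 1: r = λ(v − 1)/(k − 1) = 8·(81 − 1)/(5 − 1) = 8·80/4 = 640/4 = 160.
Step 2: b = vr/k = 81·160/5 = 12960/5 = 2592.
Check integrality: r = 160 ∈ Z ✓, b = 2592 ∈ Z ✓.
(These identities are necessary conditions: they determine r and b for any design with these parameters, but do not by themselves prove that one exists.)

r = 160, b = 2592.


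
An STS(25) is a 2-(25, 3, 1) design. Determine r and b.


An STS(v) is a 2-(v, 3, 1) BIBD: block size k = 3, λ = 1.
Replication: r(k − 1) = λ(v − 1) ⇒ r·2 = 25 − 1 = 24 ⇒ r = 12.
Block count: b = v(v − 1)/6 = 25·24/6 = 600/6 = 100.

r = 12, b = 100.


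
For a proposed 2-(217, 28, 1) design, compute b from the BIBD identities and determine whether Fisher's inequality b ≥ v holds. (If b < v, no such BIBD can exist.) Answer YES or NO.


b = λv(v − 1)/(k(k − 1)) = 1·217·216/(28·27) = 46872/756 = 62.
Compare with v = 217: b < v, so Fisher's inequality fails.

NO


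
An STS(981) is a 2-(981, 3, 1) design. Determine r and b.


An STS(v) is a 2-(v, 3, 1) BIBD: block size k = 3, λ = 1.
Replication: r(k − 1) = λ(v − 1) ⇒ r·2 = 981 − 1 = 980 ⇒ r = 490.
Block count: b = v(v − 1)/6 = 981·980/6 = 961380/6 = 160230.
(Check via bk = vr: 160230·3 = 480690 = 981·490 = 480690 ✓.)

r = 490, b = 160230.


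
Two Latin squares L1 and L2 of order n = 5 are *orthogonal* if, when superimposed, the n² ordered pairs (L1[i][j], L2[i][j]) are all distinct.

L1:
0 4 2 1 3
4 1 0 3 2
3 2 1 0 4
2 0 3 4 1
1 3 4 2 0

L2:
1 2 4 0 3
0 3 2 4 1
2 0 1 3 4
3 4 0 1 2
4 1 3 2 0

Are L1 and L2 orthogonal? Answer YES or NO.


Form the n² = 25 superimposed pairs (L1[i][j], L2[i][j]), row by row (rows and columns indexed from 0):
row 0: (0,1) (4,2) (2,4) (1,0) (3,3)
row 1: (4,0) (1,3) (0,2) (3,4) (2,1)
row 2: (3,2) (2,0) (1,1) (0,3) (4,4)
row 3: (2,3) (0,4) (3,0) (4,1) (1,2)
row 4: (1,4) (3,1) (4,3) (2,2) (0,0)
Orthogonality requires all 25 pairs distinct.
Check by first coordinate: for each symbol s of L1, list the L2 entries in the n cells where L1 = s; they must all differ.
  L1 = 0: L2 entries (in reading order) 1, 2, 3, 4, 0 — all 5 distinct ✓
  L1 = 1: L2 entries (in reading order) 0, 3, 1, 2, 4 — all 5 distinct ✓
  L1 = 2: L2 entries (in reading order) 4, 1, 0, 3, 2 — all 5 distinct ✓
  L1 = 3: L2 entries (in reading order) 3, 4, 2, 0, 1 — all 5 distinct ✓
  L1 = 4: L2 entries (in reading order) 2, 0, 4, 1, 3 — all 5 distinct ✓
Every symbol of L1 meets every symbol of L2 exactly once, so all 25 pairs are distinct (25 of 25).
Conclusion: YES.

YES


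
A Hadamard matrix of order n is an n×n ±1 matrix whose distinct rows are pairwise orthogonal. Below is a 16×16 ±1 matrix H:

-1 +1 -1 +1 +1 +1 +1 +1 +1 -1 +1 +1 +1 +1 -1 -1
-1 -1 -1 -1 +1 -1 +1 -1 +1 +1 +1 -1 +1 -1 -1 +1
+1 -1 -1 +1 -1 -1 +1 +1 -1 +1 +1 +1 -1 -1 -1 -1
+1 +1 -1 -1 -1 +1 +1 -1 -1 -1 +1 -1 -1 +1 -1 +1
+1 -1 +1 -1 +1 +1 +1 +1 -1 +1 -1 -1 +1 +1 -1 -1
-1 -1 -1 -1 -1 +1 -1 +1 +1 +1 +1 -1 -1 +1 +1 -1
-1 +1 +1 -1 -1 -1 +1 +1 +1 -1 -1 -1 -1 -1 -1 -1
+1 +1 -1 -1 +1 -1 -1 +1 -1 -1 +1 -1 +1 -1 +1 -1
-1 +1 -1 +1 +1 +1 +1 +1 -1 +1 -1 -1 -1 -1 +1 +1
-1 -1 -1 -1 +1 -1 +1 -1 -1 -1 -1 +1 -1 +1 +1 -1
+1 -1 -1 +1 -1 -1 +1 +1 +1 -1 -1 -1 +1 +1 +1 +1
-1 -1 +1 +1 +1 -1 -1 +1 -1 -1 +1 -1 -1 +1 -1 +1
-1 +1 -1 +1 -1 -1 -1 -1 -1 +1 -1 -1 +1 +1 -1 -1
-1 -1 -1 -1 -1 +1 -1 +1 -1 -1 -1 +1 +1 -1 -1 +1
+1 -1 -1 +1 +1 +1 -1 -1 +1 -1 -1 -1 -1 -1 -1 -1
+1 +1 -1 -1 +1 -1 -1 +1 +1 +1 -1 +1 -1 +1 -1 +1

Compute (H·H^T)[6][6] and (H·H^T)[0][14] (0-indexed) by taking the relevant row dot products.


Row 0 of H: [-1, 1, -1, 1, 1, 1, 1, 1, 1, -1, 1, 1, 1, 1, -1, -1].
Row 6 of H: [-1, 1, 1, -1, -1, -1, 1, 1, 1, -1, -1, -1, -1, -1, -1, -1].
Row 14 of H: [1, -1, -1, 1, 1, 1, -1, -1, 1, -1, -1, -1, -1, -1, -1, -1].
(H·H^T)[6][6] = Σ_j H[6][j]·H[6][j] = (-1)² + (1)² + (1)² + (-1)² + (-1)² + (-1)² + (1)² + (1)² + (1)² + (-1)² + (-1)² + (-1)² + (-1)² + (-1)² + (-1)² + (-1)² = 1 + 1 + 1 + 1 + 1 + 1 + 1 + 1 + 1 + 1 + 1 + 1 + 1 + 1 + 1 + 1 = 16.
(H·H^T)[0][14] = Σ_j H[0][j]·H[14][j] = (-1)·(1) + (1)·(-1) + (-1)·(-1) + (1)·(1) + (1)·(1) + (1)·(1) + (1)·(-1) + (1)·(-1) + (1)·(1) + (-1)·(-1) + (1)·(-1) + (1)·(-1) + (1)·(-1) + (1)·(-1) + (-1)·(-1) + (-1)·(-1) = -1 + -1 + 1 + 1 + 1 + 1 + -1 + -1 + 1 + 1 + -1 + -1 + -1 + -1 + 1 + 1 = 0.
So rows 0 and 14 are orthogonal; the diagonal entry equals n = 16.

(6,6) entry = 16; (0,14) entry = 0.


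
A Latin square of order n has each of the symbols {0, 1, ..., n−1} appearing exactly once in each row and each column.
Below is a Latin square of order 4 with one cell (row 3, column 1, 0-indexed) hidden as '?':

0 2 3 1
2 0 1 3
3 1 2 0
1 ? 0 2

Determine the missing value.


Row 3 contains symbols [0, 1, 2] — missing [3].
Column 1 contains symbols [0, 1, 2] — missing [3].
The missing symbol must appear in both missing sets; intersection = [3].
Therefore the hidden value is 3.

Missing value = 3.


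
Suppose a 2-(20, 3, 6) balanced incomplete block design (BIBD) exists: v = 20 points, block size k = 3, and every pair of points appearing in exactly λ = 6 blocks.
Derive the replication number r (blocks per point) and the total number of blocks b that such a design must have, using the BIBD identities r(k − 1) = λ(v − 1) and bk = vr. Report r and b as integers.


Any 2-(v, k, λ) BIBD satisfies two necessary conditions:
  (i)  Each point sits in r blocks, and counting incidences through any fixed point gives r(k − 1) = λ(v − 1), so r = λ(v − 1)/(k − 1).
  (ii) Total incidences bk = vr, so b = vr/k.
Step 1: r = λ(v − 1)/(k − 1) = 6·(20 − 1)/(3 − 1) = 6·19/2 = 114/2 = 57.
Step 2: b = vr/k = 20·57/3 = 1140/3 = 380.
Check integrality: r = 57 ∈ Z ✓, b = 380 ∈ Z ✓.
(These identities are necessary conditions: they determine r and b for any design with these parameters, but do not by themselves prove that one exists.)

r = 57, b = 380.


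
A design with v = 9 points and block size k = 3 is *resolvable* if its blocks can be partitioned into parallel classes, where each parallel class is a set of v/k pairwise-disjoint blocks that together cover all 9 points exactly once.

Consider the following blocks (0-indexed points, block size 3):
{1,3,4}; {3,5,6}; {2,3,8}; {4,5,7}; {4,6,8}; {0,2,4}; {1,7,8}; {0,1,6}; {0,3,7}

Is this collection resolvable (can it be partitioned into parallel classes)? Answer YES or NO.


v = 9, block size k = 3, number of blocks = 9.
For resolvability, blocks must partition into parallel classes of size v/k = 3.
Total blocks must therefore be a multiple of 3: 9 = 3·3 + 0 ⇒ divisible ✓.
Consider block {1,3,4}. It intersects every other block in the collection, so no parallel class of size 3 can contain it.
Since every block must belong to some parallel class in a resolution, the collection cannot be partitioned into parallel classes.
Resolvable? NO.

NO


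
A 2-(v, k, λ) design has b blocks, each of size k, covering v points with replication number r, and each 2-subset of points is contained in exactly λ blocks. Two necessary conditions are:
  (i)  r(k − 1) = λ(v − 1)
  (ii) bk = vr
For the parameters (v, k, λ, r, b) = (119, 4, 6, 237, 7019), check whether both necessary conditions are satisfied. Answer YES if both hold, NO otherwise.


Condition (i): r(k − 1) = 237·3 = 711; λ(v − 1) = 6·118 = 708. Match? NO.
Condition (ii): bk = 7019·4 = 28076; vr = 119·237 = 28203. Match? NO.
Both conditions hold? NO.

NO


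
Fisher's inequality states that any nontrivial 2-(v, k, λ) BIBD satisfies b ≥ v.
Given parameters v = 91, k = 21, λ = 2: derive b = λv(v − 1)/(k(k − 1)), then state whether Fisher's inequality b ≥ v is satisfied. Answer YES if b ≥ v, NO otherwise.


b = λv(v − 1)/(k(k − 1)) = 2·91·90/(21·20) = 16380/420 = 39.
Compare with v = 91: b < v, so Fisher's inequality fails.

NO


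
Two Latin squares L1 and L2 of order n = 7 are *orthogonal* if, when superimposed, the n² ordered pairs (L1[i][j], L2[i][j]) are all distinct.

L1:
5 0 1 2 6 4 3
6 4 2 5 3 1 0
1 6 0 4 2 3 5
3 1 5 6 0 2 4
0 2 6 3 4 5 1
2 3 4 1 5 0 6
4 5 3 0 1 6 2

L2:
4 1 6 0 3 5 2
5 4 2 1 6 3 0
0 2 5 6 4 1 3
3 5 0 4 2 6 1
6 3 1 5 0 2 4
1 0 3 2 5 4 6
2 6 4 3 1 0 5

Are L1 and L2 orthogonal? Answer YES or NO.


Form the n² = 49 superimposed pairs (L1[i][j], L2[i][j]), row by row (rows and columns indexed from 0):
row 0: (5,4) (0,1) (1,6) (2,0) (6,3) (4,5) (3,2)
row 1: (6,5) (4,4) (2,2) (5,1) (3,6) (1,3) (0,0)
row 2: (1,0) (6,2) (0,5) (4,6) (2,4) (3,1) (5,3)
row 3: (3,3) (1,5) (5,0) (6,4) (0,2) (2,6) (4,1)
row 4: (0,6) (2,3) (6,1) (3,5) (4,0) (5,2) (1,4)
row 5: (2,1) (3,0) (4,3) (1,2) (5,5) (0,4) (6,6)
row 6: (4,2) (5,6) (3,4) (0,3) (1,1) (6,0) (2,5)
Orthogonality requires all 49 pairs distinct.
Check by first coordinate: for each symbol s of L1, list the L2 entries in the n cells where L1 = s; they must all differ.
  L1 = 0: L2 entries (in reading order) 1, 0, 5, 2, 6, 4, 3 — all 7 distinct ✓
  L1 = 1: L2 entries (in reading order) 6, 3, 0, 5, 4, 2, 1 — all 7 distinct ✓
  L1 = 2: L2 entries (in reading order) 0, 2, 4, 6, 3, 1, 5 — all 7 distinct ✓
  L1 = 3: L2 entries (in reading order) 2, 6, 1, 3, 5, 0, 4 — all 7 distinct ✓
  L1 = 4: L2 entries (in reading order) 5, 4, 6, 1, 0, 3, 2 — all 7 distinct ✓
  L1 = 5: L2 entries (in reading order) 4, 1, 3, 0, 2, 5, 6 — all 7 distinct ✓
  L1 = 6: L2 entries (in reading order) 3, 5, 2, 4, 1, 6, 0 — all 7 distinct ✓
Every symbol of L1 meets every symbol of L2 exactly once, so all 49 pairs are distinct (49 of 49).
Conclusion: YES.

YES


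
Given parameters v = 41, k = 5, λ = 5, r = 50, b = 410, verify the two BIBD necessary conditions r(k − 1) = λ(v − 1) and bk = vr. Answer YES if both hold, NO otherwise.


Condition (i): r(k − 1) = 50·4 = 200; λ(v − 1) = 5·40 = 200. Match? YES.
Condition (ii): bk = 410·5 = 2050; vr = 41·50 = 2050. Match? YES.
Both conditions hold? YES.

YES


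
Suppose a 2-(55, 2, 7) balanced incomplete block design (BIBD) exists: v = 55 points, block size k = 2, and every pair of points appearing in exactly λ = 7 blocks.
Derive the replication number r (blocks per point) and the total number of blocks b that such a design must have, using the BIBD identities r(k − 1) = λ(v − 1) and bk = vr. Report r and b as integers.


Any 2-(v, k, λ) BIBD satisfies two necessary conditions:
  (i)  Each point sits in r blocks, and counting incidences through any fixed point gives r(k − 1) = λ(v − 1), so r = λ(v − 1)/(k − 1).
  (ii) Total incidences bk = vr, so b = vr/k.
Step 1: r = λ(v − 1)/(k − 1) = 7·(55 − 1)/(2 − 1) = 7·54/1 = 378/1 = 378.
Step 2: b = vr/k = 55·378/2 = 20790/2 = 10395.
Check integrality: r = 378 ∈ Z ✓, b = 10395 ∈ Z ✓.
(These identities are necessary conditions: they determine r and b for any design with these parameters, but do not by themselves prove that one exists.)

r = 378, b = 10395.


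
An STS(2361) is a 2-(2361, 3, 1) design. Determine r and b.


An STS(v) is a 2-(v, 3, 1) BIBD: block size k = 3, λ = 1.
Replication: r(k − 1) = λ(v − 1) ⇒ r·2 = 2361 − 1 = 2360 ⇒ r = 1180.
Block count: b = v(v − 1)/6 = 2361·2360/6 = 5571960/6 = 928660.
(Check via bk = vr: 928660·3 = 2785980 = 2361·1180 = 2785980 ✓.)

r = 1180, b = 928660.


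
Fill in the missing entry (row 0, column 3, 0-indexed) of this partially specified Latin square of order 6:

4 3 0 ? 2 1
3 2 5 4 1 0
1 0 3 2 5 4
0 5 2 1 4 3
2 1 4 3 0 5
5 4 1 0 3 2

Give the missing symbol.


Row 0 contains symbols [0, 1, 2, 3, 4] — missing [5].
Column 3 contains symbols [0, 1, 2, 3, 4] — missing [5].
The missing symbol must appear in both missing sets; intersection = [5].
Therefore the hidden value is 5.

Missing value = 5.


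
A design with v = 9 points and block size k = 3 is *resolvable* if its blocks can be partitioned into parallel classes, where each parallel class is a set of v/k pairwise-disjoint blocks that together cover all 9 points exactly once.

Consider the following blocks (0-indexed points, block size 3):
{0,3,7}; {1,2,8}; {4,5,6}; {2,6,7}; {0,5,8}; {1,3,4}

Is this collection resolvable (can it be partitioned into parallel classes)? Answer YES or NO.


v = 9, block size k = 3, number of blocks = 6.
For resolvability, blocks must partition into parallel classes of size v/k = 3.
Total blocks must therefore be a multiple of 3: 6 = 3·2 + 0 ⇒ divisible ✓.
Greedy packing gives 2 candidate class(es). Each should be a full parallel class (size 3, covers all 9 points).
  Class 1 (3 blocks): {0,3,7}; {1,2,8}; {4,5,6}. Points covered: [0, 1, 2, 3, 4, 5, 6, 7, 8].
  Class 2 (3 blocks): {2,6,7}; {0,5,8}; {1,3,4}. Points covered: [0, 1, 2, 3, 4, 5, 6, 7, 8].
All classes full (size 3)? YES. All classes cover every point? YES.
Resolvable? YES.

YES


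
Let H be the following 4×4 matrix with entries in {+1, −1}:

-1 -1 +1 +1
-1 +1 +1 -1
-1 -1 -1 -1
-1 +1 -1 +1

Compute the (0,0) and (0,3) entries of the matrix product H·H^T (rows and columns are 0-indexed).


Row 0 of H: [-1, -1, 1, 1].
Row 3 of H: [-1, 1, -1, 1].
(H·H^T)[0][0] = Σ_j H[0][j]·H[0][j] = (-1)² + (-1)² + (1)² + (1)² = 1 + 1 + 1 + 1 = 4.
(H·H^T)[0][3] = Σ_j H[0][j]·H[3][j] = (-1)·(-1) + (-1)·(1) + (1)·(-1) + (1)·(1) = 1 + -1 + -1 + 1 = 0.
So rows 0 and 3 are orthogonal; the diagonal entry equals n = 4.

(0,0) entry = 4; (0,3) entry = 0.


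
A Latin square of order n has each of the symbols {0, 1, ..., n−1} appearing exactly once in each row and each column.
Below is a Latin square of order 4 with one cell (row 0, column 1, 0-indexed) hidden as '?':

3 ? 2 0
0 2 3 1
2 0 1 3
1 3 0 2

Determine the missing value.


Row 0 contains symbols [0, 2, 3] — missing [1].
Column 1 contains symbols [0, 2, 3] — missing [1].
The missing symbol must appear in both missing sets; intersection = [1].
Therefore the hidden value is 1.

Missing value = 1.


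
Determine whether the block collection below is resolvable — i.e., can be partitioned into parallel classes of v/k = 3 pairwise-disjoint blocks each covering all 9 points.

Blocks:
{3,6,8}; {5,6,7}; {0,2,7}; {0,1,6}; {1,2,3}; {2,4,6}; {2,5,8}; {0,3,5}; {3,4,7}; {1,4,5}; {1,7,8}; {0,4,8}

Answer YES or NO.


v = 9, block size k = 3, number of blocks = 12.
For resolvability, blocks must partition into parallel classes of size v/k = 3.
Total blocks must therefore be a multiple of 3: 12 = 3·4 + 0 ⇒ divisible ✓.
Greedy packing gives 4 candidate class(es). Each should be a full parallel class (size 3, covers all 9 points).
  Class 1 (3 blocks): {3,6,8}; {0,2,7}; {1,4,5}. Points covered: [0, 1, 2, 3, 4, 5, 6, 7, 8].
  Class 2 (3 blocks): {5,6,7}; {1,2,3}; {0,4,8}. Points covered: [0, 1, 2, 3, 4, 5, 6, 7, 8].
  Class 3 (3 blocks): {0,1,6}; {2,5,8}; {3,4,7}. Points covered: [0, 1, 2, 3, 4, 5, 6, 7, 8].
  Class 4 (3 blocks): {2,4,6}; {0,3,5}; {1,7,8}. Points covered: [0, 1, 2, 3, 4, 5, 6, 7, 8].
All classes full (size 3)? YES. All classes cover every point? YES.
Resolvable? YES.

YES


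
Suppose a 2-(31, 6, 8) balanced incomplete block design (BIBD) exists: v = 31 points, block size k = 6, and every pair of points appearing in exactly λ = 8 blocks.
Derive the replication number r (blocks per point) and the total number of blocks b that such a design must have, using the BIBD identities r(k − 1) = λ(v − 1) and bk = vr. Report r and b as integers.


Any 2-(v, k, λ) BIBD satisfies two necessary conditions:
  (i)  Each point sits in r blocks, and counting incidences through any fixed point gives r(k − 1) = λ(v − 1), so r = λ(v − 1)/(k − 1).
  (ii) Total incidences bk = vr, so b = vr/k.
Step 1: r = λ(v − 1)/(k − 1) = 8·(31 − 1)/(6 − 1) = 8·30/5 = 240/5 = 48.
Step 2: b = vr/k = 31·48/6 = 1488/6 = 248.
Check integrality: r = 48 ∈ Z ✓, b = 248 ∈ Z ✓.
(These identities are necessary conditions: they determine r and b for any design with these parameters, but do not by themselves prove that one exists.)

r = 48, b = 248.


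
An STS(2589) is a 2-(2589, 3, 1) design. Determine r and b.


An STS(v) is a 2-(v, 3, 1) BIBD: block size k = 3, λ = 1.
Replication: r(k − 1) = λ(v − 1) ⇒ r·2 = 2589 − 1 = 2588 ⇒ r = 1294.
Block count: b = v(v − 1)/6 = 2589·2588/6 = 6700332/6 = 1116722.

r = 1294, b = 1116722.


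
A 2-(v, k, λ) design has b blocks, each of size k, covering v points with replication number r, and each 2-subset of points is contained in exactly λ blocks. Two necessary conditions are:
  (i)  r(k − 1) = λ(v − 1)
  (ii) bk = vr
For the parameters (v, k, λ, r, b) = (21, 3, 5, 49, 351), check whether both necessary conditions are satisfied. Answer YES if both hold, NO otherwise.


Condition (i): r(k − 1) = 49·2 = 98; λ(v − 1) = 5·20 = 100. Match? NO.
Condition (ii): bk = 351·3 = 1053; vr = 21·49 = 1029. Match? NO.
Both conditions hold? NO.

NO


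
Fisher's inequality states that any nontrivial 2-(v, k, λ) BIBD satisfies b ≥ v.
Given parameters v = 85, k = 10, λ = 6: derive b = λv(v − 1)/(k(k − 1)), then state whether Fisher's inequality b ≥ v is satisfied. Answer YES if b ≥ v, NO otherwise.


r = λ(v − 1)/(k − 1) = 6·84/9 = 56.
b = vr/k = 85·56/10 = 476.
Fisher's inequality: b ≥ v ⇔ 476 ≥ 85? YES.

YES


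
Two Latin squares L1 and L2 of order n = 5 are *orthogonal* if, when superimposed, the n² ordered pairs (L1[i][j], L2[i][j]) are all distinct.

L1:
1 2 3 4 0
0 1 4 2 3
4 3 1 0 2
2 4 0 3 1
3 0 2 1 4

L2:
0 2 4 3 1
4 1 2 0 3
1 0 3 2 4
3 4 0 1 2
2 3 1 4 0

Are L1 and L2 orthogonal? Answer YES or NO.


Form the n² = 25 superimposed pairs (L1[i][j], L2[i][j]), row by row (rows and columns indexed from 0):
row 0: (1,0) (2,2) (3,4) (4,3) (0,1)
row 1: (0,4) (1,1) (4,2) (2,0) (3,3)
row 2: (4,1) (3,0) (1,3) (0,2) (2,4)
row 3: (2,3) (4,4) (0,0) (3,1) (1,2)
row 4: (3,2) (0,3) (2,1) (1,4) (4,0)
Orthogonality requires all 25 pairs distinct.
Check by first coordinate: for each symbol s of L1, list the L2 entries in the n cells where L1 = s; they must all differ.
  L1 = 0: L2 entries (in reading order) 1, 4, 2, 0, 3 — all 5 distinct ✓
  L1 = 1: L2 entries (in reading order) 0, 1, 3, 2, 4 — all 5 distinct ✓
  L1 = 2: L2 entries (in reading order) 2, 0, 4, 3, 1 — all 5 distinct ✓
  L1 = 3: L2 entries (in reading order) 4, 3, 0, 1, 2 — all 5 distinct ✓
  L1 = 4: L2 entries (in reading order) 3, 2, 1, 4, 0 — all 5 distinct ✓
Every symbol of L1 meets every symbol of L2 exactly once, so all 25 pairs are distinct (25 of 25).
Conclusion: YES.

YES


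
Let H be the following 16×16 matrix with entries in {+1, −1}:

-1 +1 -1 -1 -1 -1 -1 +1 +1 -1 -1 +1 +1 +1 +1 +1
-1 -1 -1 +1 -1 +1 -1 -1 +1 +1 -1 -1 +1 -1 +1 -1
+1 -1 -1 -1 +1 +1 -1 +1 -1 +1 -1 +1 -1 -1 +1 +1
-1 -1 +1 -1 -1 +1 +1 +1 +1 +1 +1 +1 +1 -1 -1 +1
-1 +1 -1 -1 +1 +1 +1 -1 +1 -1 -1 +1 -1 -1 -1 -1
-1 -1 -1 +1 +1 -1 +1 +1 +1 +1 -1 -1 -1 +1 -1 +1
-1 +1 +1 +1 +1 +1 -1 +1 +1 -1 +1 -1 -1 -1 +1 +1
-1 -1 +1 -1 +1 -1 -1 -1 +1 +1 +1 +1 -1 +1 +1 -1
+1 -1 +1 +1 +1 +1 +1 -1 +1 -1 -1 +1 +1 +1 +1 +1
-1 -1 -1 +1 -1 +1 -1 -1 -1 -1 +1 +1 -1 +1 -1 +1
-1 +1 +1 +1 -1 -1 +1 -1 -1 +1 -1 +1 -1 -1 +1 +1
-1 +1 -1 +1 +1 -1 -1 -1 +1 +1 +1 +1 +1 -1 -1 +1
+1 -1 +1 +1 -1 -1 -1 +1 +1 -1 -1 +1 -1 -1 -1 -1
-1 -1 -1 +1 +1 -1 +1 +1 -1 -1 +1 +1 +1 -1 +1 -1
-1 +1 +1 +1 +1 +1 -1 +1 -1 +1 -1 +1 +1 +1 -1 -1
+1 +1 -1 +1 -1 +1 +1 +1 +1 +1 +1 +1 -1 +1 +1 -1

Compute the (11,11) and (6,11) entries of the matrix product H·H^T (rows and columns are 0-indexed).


Row 6 of H: [-1, 1, 1, 1, 1, 1, -1, 1, 1, -1, 1, -1, -1, -1, 1, 1].
Row 11 of H: [-1, 1, -1, 1, 1, -1, -1, -1, 1, 1, 1, 1, 1, -1, -1, 1].
(H·H^T)[11][11] = Σ_j H[11][j]·H[11][j] = (-1)² + (1)² + (-1)² + (1)² + (1)² + (-1)² + (-1)² + (-1)² + (1)² + (1)² + (1)² + (1)² + (1)² + (-1)² + (-1)² + (1)² = 1 + 1 + 1 + 1 + 1 + 1 + 1 + 1 + 1 + 1 + 1 + 1 + 1 + 1 + 1 + 1 = 16.
(H·H^T)[6][11] = Σ_j H[6][j]·H[11][j] = (-1)·(-1) + (1)·(1) + (1)·(-1) + (1)·(1) + (1)·(1) + (1)·(-1) + (-1)·(-1) + (1)·(-1) + (1)·(1) + (-1)·(1) + (1)·(1) + (-1)·(1) + (-1)·(1) + (-1)·(-1) + (1)·(-1) + (1)·(1) = 1 + 1 + -1 + 1 + 1 + -1 + 1 + -1 + 1 + -1 + 1 + -1 + -1 + 1 + -1 + 1 = 2.
Rows 6 and 11 are not orthogonal (dot product = 2 ≠ 0), so H is not a Hadamard matrix.

(11,11) entry = 16; (6,11) entry = 2.


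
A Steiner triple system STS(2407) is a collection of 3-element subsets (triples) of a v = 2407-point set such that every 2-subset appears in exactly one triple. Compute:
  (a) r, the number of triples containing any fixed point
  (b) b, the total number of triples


An STS(v) is a 2-(v, 3, 1) BIBD: block size k = 3, λ = 1.
Replication: r(k − 1) = λ(v − 1) ⇒ r·2 = 2407 − 1 = 2406 ⇒ r = 1203.
Block count: bk = vr ⇒ b·3 = 2407·1203 = 2895621 ⇒ b = 965207.

r = 1203, b = 965207.


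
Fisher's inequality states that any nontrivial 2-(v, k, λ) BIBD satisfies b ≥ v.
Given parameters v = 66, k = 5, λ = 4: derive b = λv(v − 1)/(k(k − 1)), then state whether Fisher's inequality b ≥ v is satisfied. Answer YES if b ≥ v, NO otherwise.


b = λv(v − 1)/(k(k − 1)) = 4·66·65/(5·4) = 17160/20 = 858.
Compare with v = 66: b ≥ v, so Fisher's inequality holds.

YES


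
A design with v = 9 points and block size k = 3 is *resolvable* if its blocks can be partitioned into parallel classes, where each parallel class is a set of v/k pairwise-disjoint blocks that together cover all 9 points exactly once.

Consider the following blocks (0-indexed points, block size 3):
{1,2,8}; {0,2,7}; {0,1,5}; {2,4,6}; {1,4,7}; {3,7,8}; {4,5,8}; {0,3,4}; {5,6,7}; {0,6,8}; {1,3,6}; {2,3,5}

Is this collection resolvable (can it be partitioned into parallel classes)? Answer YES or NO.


v = 9, block size k = 3, number of blocks = 12.
For resolvability, blocks must partition into parallel classes of size v/k = 3.
Total blocks must therefore be a multiple of 3: 12 = 3·4 + 0 ⇒ divisible ✓.
Greedy packing gives 4 candidate class(es). Each should be a full parallel class (size 3, covers all 9 points).
  Class 1 (3 blocks): {1,2,8}; {0,3,4}; {5,6,7}. Points covered: [0, 1, 2, 3, 4, 5, 6, 7, 8].
  Class 2 (3 blocks): {0,2,7}; {4,5,8}; {1,3,6}. Points covered: [0, 1, 2, 3, 4, 5, 6, 7, 8].
  Class 3 (3 blocks): {0,1,5}; {2,4,6}; {3,7,8}. Points covered: [0, 1, 2, 3, 4, 5, 6, 7, 8].
  Class 4 (3 blocks): {1,4,7}; {0,6,8}; {2,3,5}. Points covered: [0, 1, 2, 3, 4, 5, 6, 7, 8].
All classes full (size 3)? YES. All classes cover every point? YES.
Resolvable? YES.

YES


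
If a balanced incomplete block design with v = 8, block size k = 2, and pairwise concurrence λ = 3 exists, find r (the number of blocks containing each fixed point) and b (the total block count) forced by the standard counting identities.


Any 2-(v, k, λ) BIBD satisfies two necessary conditions:
  (i)  Each point sits in r blocks, and counting incidences through any fixed point gives r(k − 1) = λ(v − 1), so r = λ(v − 1)/(k − 1).
  (ii) Total incidences bk = vr, so b = vr/k.
Step 1: r = λ(v − 1)/(k − 1) = 3·(8 − 1)/(2 − 1) = 3·7/1 = 21/1 = 21.
Step 2: b = vr/k = 8·21/2 = 168/2 = 84.
Check integrality: r = 21 ∈ Z ✓, b = 84 ∈ Z ✓.
(These identities are necessary conditions: they determine r and b for any design with these parameters, but do not by themselves prove that one exists.)

r = 21, b = 84.


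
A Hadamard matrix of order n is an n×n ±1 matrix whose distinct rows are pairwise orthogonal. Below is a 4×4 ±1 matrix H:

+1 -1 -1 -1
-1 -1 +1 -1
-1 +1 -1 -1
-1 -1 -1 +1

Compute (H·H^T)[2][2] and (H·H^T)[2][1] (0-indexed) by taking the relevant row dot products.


Row 1 of H: [-1, -1, 1, -1].
Row 2 of H: [-1, 1, -1, -1].
(H·H^T)[2][2] = Σ_j H[2][j]·H[2][j] = (-1)² + (1)² + (-1)² + (-1)² = 1 + 1 + 1 + 1 = 4.
(H·H^T)[2][1] = Σ_j H[2][j]·H[1][j] = (-1)·(-1) + (1)·(-1) + (-1)·(1) + (-1)·(-1) = 1 + -1 + -1 + 1 = 0.
So rows 2 and 1 are orthogonal; the diagonal entry equals n = 4.

(2,2) entry = 4; (2,1) entry = 0.


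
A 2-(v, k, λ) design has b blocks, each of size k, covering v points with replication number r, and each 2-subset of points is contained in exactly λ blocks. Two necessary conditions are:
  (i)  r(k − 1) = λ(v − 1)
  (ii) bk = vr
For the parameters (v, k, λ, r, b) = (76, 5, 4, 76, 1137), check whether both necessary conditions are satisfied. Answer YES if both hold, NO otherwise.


Condition (i): r(k − 1) = 76·4 = 304; λ(v − 1) = 4·75 = 300. Match? NO.
Condition (ii): bk = 1137·5 = 5685; vr = 76·76 = 5776. Match? NO.
Both conditions hold? NO.

NO


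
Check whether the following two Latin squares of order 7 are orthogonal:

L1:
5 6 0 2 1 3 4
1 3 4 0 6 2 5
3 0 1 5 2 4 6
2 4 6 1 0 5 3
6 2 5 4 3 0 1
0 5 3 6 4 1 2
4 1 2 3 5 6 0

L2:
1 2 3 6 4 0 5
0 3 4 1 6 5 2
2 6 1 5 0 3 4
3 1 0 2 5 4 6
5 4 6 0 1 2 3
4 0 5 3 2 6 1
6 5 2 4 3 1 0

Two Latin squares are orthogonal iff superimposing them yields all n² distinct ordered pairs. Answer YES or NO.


Form the n² = 49 superimposed pairs (L1[i][j], L2[i][j]), row by row (rows and columns indexed from 0):
row 0: (5,1) (6,2) (0,3) (2,6) (1,4) (3,0) (4,5)
row 1: (1,0) (3,3) (4,4) (0,1) (6,6) (2,5) (5,2)
row 2: (3,2) (0,6) (1,1) (5,5) (2,0) (4,3) (6,4)
row 3: (2,3) (4,1) (6,0) (1,2) (0,5) (5,4) (3,6)
row 4: (6,5) (2,4) (5,6) (4,0) (3,1) (0,2) (1,3)
row 5: (0,4) (5,0) (3,5) (6,3) (4,2) (1,6) (2,1)
row 6: (4,6) (1,5) (2,2) (3,4) (5,3) (6,1) (0,0)
Orthogonality requires all 49 pairs distinct.
Check by first coordinate: for each symbol s of L1, list the L2 entries in the n cells where L1 = s; they must all differ.
  L1 = 0: L2 entries (in reading order) 3, 1, 6, 5, 2, 4, 0 — all 7 distinct ✓
  L1 = 1: L2 entries (in reading order) 4, 0, 1, 2, 3, 6, 5 — all 7 distinct ✓
  L1 = 2: L2 entries (in reading order) 6, 5, 0, 3, 4, 1, 2 — all 7 distinct ✓
  L1 = 3: L2 entries (in reading order) 0, 3, 2, 6, 1, 5, 4 — all 7 distinct ✓
  L1 = 4: L2 entries (in reading order) 5, 4, 3, 1, 0, 2, 6 — all 7 distinct ✓
  L1 = 5: L2 entries (in reading order) 1, 2, 5, 4, 6, 0, 3 — all 7 distinct ✓
  L1 = 6: L2 entries (in reading order) 2, 6, 4, 0, 5, 3, 1 — all 7 distinct ✓
Every symbol of L1 meets every symbol of L2 exactly once, so all 49 pairs are distinct (49 of 49).
Conclusion: YES.

YES


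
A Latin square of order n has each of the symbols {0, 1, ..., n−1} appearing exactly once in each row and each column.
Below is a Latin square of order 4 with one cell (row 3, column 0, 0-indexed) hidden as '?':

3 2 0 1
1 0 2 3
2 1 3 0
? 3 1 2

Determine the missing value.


Row 3 contains symbols [1, 2, 3] — missing [0].
Column 0 contains symbols [1, 2, 3] — missing [0].
The missing symbol must appear in both missing sets; intersection = [0].
Therefore the hidden value is 0.

Missing value = 0.


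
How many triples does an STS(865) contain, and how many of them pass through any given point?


An STS(v) is a 2-(v, 3, 1) BIBD: block size k = 3, λ = 1.
Replication: r(k − 1) = λ(v − 1) ⇒ r·2 = 865 − 1 = 864 ⇒ r = 432.
Block count: b = v(v − 1)/6 = 865·864/6 = 747360/6 = 124560.
(Check via bk = vr: 124560·3 = 373680 = 865·432 = 373680 ✓.)

r = 432, b = 124560.


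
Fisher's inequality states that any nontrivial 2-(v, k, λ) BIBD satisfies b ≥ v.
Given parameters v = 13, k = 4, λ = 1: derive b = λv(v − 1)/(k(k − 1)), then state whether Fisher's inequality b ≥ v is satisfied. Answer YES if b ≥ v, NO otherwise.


b = λv(v − 1)/(k(k − 1)) = 1·13·12/(4·3) = 156/12 = 13.
Compare with v = 13: b ≥ v, so Fisher's inequality holds.

YES


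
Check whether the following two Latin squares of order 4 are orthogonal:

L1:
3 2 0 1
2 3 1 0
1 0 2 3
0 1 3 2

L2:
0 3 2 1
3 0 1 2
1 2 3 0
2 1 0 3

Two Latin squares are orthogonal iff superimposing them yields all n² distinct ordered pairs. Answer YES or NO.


Form the n² = 16 superimposed pairs (L1[i][j], L2[i][j]), row by row (rows and columns indexed from 0):
row 0: (3,0) (2,3) (0,2) (1,1)
row 1: (2,3) (3,0) (1,1) (0,2)
row 2: (1,1) (0,2) (2,3) (3,0)
row 3: (0,2) (1,1) (3,0) (2,3)
Orthogonality requires all 16 pairs distinct.
But the pair (2,3) repeats: cell (0,1) has L1 = 2, L2 = 3, and cell (1,0) has L1 = 2, L2 = 3.
A repeated pair means some other pair never occurs (only 4 distinct pairs out of 16), so the squares are not orthogonal.
Conclusion: NO.

NO


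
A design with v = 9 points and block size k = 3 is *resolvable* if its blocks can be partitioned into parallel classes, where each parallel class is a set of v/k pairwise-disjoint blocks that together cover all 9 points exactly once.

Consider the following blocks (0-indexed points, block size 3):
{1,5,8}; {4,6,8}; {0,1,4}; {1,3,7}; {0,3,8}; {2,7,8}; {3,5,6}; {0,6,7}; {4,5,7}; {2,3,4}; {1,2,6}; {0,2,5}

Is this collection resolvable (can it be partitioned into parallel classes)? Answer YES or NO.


v = 9, block size k = 3, number of blocks = 12.
For resolvability, blocks must partition into parallel classes of size v/k = 3.
Total blocks must therefore be a multiple of 3: 12 = 3·4 + 0 ⇒ divisible ✓.
Greedy packing gives 4 candidate class(es). Each should be a full parallel class (size 3, covers all 9 points).
  Class 1 (3 blocks): {1,5,8}; {0,6,7}; {2,3,4}. Points covered: [0, 1, 2, 3, 4, 5, 6, 7, 8].
  Class 2 (3 blocks): {4,6,8}; {1,3,7}; {0,2,5}. Points covered: [0, 1, 2, 3, 4, 5, 6, 7, 8].
  Class 3 (3 blocks): {0,1,4}; {2,7,8}; {3,5,6}. Points covered: [0, 1, 2, 3, 4, 5, 6, 7, 8].
  Class 4 (3 blocks): {0,3,8}; {4,5,7}; {1,2,6}. Points covered: [0, 1, 2, 3, 4, 5, 6, 7, 8].
All classes full (size 3)? YES. All classes cover every point? YES.
Resolvable? YES.

YES


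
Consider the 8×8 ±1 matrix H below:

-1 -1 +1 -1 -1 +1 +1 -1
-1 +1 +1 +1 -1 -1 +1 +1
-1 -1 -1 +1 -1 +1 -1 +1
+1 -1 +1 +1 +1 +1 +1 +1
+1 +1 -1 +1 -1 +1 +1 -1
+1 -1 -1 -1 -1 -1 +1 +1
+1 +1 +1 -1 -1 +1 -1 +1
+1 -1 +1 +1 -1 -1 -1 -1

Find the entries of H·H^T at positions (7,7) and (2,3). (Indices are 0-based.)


Row 2 of H: [-1, -1, -1, 1, -1, 1, -1, 1].
Row 3 of H: [1, -1, 1, 1, 1, 1, 1, 1].
Row 7 of H: [1, -1, 1, 1, -1, -1, -1, -1].
(H·H^T)[7][7] = Σ_j H[7][j]·H[7][j] = (1)² + (-1)² + (1)² + (1)² + (-1)² + (-1)² + (-1)² + (-1)² = 1 + 1 + 1 + 1 + 1 + 1 + 1 + 1 = 8.
(H·H^T)[2][3] = Σ_j H[2][j]·H[3][j] = (-1)·(1) + (-1)·(-1) + (-1)·(1) + (1)·(1) + (-1)·(1) + (1)·(1) + (-1)·(1) + (1)·(1) = -1 + 1 + -1 + 1 + -1 + 1 + -1 + 1 = 0.
So rows 2 and 3 are orthogonal; the diagonal entry equals n = 8.

(7,7) entry = 8; (2,3) entry = 0.


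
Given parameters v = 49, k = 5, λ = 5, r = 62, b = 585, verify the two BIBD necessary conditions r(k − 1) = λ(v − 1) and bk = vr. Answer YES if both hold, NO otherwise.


Condition (i): r(k − 1) = 62·4 = 248; λ(v − 1) = 5·48 = 240. Match? NO.
Condition (ii): bk = 585·5 = 2925; vr = 49·62 = 3038. Match? NO.
Both conditions hold? NO.

NO


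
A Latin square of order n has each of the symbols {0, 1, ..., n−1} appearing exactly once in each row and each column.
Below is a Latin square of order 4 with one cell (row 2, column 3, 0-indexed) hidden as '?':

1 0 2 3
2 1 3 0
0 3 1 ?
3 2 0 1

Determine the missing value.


Row 2 contains symbols [0, 1, 3] — missing [2].
Column 3 contains symbols [0, 1, 3] — missing [2].
The missing symbol must appear in both missing sets; intersection = [2].
Therefore the hidden value is 2.

Missing value = 2.


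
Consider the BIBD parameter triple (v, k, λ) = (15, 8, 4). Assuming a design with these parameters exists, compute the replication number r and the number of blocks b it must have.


Any 2-(v, k, λ) BIBD satisfies two necessary conditions:
  (i)  Each point sits in r blocks, and counting incidences through any fixed point gives r(k − 1) = λ(v − 1), so r = λ(v − 1)/(k − 1).
  (ii) Total incidences bk = vr, so b = vr/k.
Step 1: r = λ(v − 1)/(k − 1) = 4·(15 − 1)/(8 − 1) = 4·14/7 = 56/7 = 8.
Step 2: b = vr/k = 15·8/8 = 120/8 = 15.
Check integrality: r = 8 ∈ Z ✓, b = 15 ∈ Z ✓.
(These identities are necessary conditions: they determine r and b for any design with these parameters, but do not by themselves prove that one exists.)

r = 8, b = 15.


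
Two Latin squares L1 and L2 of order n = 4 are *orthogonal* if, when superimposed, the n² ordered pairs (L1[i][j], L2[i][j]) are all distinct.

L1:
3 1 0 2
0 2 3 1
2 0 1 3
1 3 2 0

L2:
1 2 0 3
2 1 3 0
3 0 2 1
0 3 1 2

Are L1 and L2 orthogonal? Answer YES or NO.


Form the n² = 16 superimposed pairs (L1[i][j], L2[i][j]), row by row (rows and columns indexed from 0):
row 0: (3,1) (1,2) (0,0) (2,3)
row 1: (0,2) (2,1) (3,3) (1,0)
row 2: (2,3) (0,0) (1,2) (3,1)
row 3: (1,0) (3,3) (2,1) (0,2)
Orthogonality requires all 16 pairs distinct.
But the pair (2,3) repeats: cell (0,3) has L1 = 2, L2 = 3, and cell (2,0) has L1 = 2, L2 = 3.
A repeated pair means some other pair never occurs (only 8 distinct pairs out of 16), so the squares are not orthogonal.
Conclusion: NO.

NO


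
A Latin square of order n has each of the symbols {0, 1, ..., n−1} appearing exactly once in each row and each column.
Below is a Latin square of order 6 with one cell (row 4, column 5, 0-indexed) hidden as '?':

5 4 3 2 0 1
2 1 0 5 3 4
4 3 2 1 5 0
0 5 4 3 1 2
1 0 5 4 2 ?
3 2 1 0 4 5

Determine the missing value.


Row 4 contains symbols [0, 1, 2, 4, 5] — missing [3].
Column 5 contains symbols [0, 1, 2, 4, 5] — missing [3].
The missing symbol must appear in both missing sets; intersection = [3].
Therefore the hidden value is 3.

Missing value = 3.


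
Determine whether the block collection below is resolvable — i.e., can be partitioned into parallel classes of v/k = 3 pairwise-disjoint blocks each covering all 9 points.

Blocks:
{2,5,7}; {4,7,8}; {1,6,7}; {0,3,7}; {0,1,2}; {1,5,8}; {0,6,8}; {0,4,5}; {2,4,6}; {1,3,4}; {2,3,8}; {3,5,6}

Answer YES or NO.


v = 9, block size k = 3, number of blocks = 12.
For resolvability, blocks must partition into parallel classes of size v/k = 3.
Total blocks must therefore be a multiple of 3: 12 = 3·4 + 0 ⇒ divisible ✓.
Greedy packing gives 4 candidate class(es). Each should be a full parallel class (size 3, covers all 9 points).
  Class 1 (3 blocks): {2,5,7}; {0,6,8}; {1,3,4}. Points covered: [0, 1, 2, 3, 4, 5, 6, 7, 8].
  Class 2 (3 blocks): {4,7,8}; {0,1,2}; {3,5,6}. Points covered: [0, 1, 2, 3, 4, 5, 6, 7, 8].
  Class 3 (3 blocks): {1,6,7}; {0,4,5}; {2,3,8}. Points covered: [0, 1, 2, 3, 4, 5, 6, 7, 8].
  Class 4 (3 blocks): {0,3,7}; {1,5,8}; {2,4,6}. Points covered: [0, 1, 2, 3, 4, 5, 6, 7, 8].
All classes full (size 3)? YES. All classes cover every point? YES.
Resolvable? YES.

YES


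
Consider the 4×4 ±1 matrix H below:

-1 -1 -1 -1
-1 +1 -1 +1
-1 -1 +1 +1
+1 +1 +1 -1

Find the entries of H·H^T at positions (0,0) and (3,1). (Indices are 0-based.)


Row 0 of H: [-1, -1, -1, -1].
Row 1 of H: [-1, 1, -1, 1].
Row 3 of H: [1, 1, 1, -1].
(H·H^T)[0][0] = Σ_j H[0][j]·H[0][j] = (-1)² + (-1)² + (-1)² + (-1)² = 1 + 1 + 1 + 1 = 4.
(H·H^T)[3][1] = Σ_j H[3][j]·H[1][j] = (1)·(-1) + (1)·(1) + (1)·(-1) + (-1)·(1) = -1 + 1 + -1 + -1 = -2.
Rows 3 and 1 are not orthogonal (dot product = -2 ≠ 0), so H is not a Hadamard matrix.

(0,0) entry = 4; (3,1) entry = -2.


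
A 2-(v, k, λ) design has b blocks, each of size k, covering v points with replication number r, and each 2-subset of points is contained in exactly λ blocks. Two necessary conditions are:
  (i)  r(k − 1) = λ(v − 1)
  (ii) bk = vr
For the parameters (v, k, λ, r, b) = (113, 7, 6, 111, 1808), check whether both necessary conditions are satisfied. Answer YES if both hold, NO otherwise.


Condition (i): r(k − 1) = 111·6 = 666; λ(v − 1) = 6·112 = 672. Match? NO.
Condition (ii): bk = 1808·7 = 12656; vr = 113·111 = 12543. Match? NO.
Both conditions hold? NO.

NO


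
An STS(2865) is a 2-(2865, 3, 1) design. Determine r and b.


An STS(v) is a 2-(v, 3, 1) BIBD: block size k = 3, λ = 1.
Replication: r(k − 1) = λ(v − 1) ⇒ r·2 = 2865 − 1 = 2864 ⇒ r = 1432.
Block count: bk = vr ⇒ b·3 = 2865·1432 = 4102680 ⇒ b = 1367560.

r = 1432, b = 1367560.


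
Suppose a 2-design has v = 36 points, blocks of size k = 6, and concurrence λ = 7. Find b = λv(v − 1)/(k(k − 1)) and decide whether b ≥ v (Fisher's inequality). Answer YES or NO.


b = λv(v − 1)/(k(k − 1)) = 7·36·35/(6·5) = 8820/30 = 294.
Compare with v = 36: b ≥ v, so Fisher's inequality holds.

YES


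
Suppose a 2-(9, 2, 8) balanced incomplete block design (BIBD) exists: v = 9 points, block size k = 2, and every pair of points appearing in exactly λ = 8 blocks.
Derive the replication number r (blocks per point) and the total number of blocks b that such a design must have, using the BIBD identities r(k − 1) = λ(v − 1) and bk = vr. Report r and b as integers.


Any 2-(v, k, λ) BIBD satisfies two necessary conditions:
  (i)  Each point sits in r blocks, and counting incidences through any fixed point gives r(k − 1) = λ(v − 1), so r = λ(v − 1)/(k − 1).
  (ii) Total incidences bk = vr, so b = vr/k.
Step 1: r = λ(v − 1)/(k − 1) = 8·(9 − 1)/(2 − 1) = 8·8/1 = 64/1 = 64.
Step 2: b = vr/k = 9·64/2 = 576/2 = 288.
Check integrality: r = 64 ∈ Z ✓, b = 288 ∈ Z ✓.
(These identities are necessary conditions: they determine r and b for any design with these parameters, but do not by themselves prove that one exists.)

r = 64, b = 288.


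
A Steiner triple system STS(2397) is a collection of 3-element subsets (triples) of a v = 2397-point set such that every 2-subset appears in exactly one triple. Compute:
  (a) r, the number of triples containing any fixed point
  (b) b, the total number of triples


An STS(v) is a 2-(v, 3, 1) BIBD: block size k = 3, λ = 1.
Replication: r(k − 1) = λ(v − 1) ⇒ r·2 = 2397 − 1 = 2396 ⇒ r = 1198.
Block count: b = v(v − 1)/6 = 2397·2396/6 = 5743212/6 = 957202.
(Check via bk = vr: 957202·3 = 2871606 = 2397·1198 = 2871606 ✓.)

r = 1198, b = 957202.


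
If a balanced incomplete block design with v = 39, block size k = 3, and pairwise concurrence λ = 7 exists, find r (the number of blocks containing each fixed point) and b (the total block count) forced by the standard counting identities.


Any 2-(v, k, λ) BIBD satisfies two necessary conditions:
  (i)  Each point sits in r blocks, and counting incidences through any fixed point gives r(k − 1) = λ(v − 1), so r = λ(v − 1)/(k − 1).
  (ii) Total incidences bk = vr, so b = vr/k.
Step 1: r = λ(v − 1)/(k − 1) = 7·(39 − 1)/(3 − 1) = 7·38/2 = 266/2 = 133.
Step 2: b = vr/k = 39·133/3 = 5187/3 = 1729.
Check integrality: r = 133 ∈ Z ✓, b = 1729 ∈ Z ✓.
(These identities are necessary conditions: they determine r and b for any design with these parameters, but do not by themselves prove that one exists.)

r = 133, b = 1729.


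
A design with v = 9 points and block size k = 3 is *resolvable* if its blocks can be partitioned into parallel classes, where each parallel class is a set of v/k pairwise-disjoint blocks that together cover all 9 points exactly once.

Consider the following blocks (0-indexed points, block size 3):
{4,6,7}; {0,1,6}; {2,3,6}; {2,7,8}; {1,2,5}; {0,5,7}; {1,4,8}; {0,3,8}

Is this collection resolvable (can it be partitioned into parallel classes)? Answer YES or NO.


v = 9, block size k = 3, number of blocks = 8.
For resolvability, blocks must partition into parallel classes of size v/k = 3.
Total blocks must therefore be a multiple of 3: 8 = 3·2 + 2 ⇒ not divisible ✗.
Resolvable? NO.

NO
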